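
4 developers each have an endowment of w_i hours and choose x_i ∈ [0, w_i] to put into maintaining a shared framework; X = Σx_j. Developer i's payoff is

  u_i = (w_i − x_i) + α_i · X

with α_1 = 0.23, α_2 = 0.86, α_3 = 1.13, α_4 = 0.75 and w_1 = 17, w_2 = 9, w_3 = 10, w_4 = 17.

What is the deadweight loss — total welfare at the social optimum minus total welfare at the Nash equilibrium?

84.71

∂u_i/∂x_i = α_i − 1, so developer i contributes w_i if α_i > 1, else 0.
α_i > 1 for i ∈ {3}; NE contributions (0, 0, 10, 0), X = 10.
W^NE = Σw_i − X^NE + (Σα_i)·X^NE = 53 + 1.97·10 = 72.7.
Planner: ∂(Σu_j)/∂x_i = Σα_j − 1 = 1.97 > 0, so everyone contributes w_i; X^SO = 53, W^SO = 53 + 1.97·53 = 157.41.
Deadweight loss = 84.71.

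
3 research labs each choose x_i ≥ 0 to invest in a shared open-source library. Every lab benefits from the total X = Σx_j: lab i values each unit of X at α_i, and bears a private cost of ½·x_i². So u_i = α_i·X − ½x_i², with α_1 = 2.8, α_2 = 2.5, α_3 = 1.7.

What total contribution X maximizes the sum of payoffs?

Planner FOC: ∂(Σu_j)/∂x_i = (Σα_j) − x_i = 0, so x_i^SO = Σα_j = 7 for every i; X^SO = 21.

21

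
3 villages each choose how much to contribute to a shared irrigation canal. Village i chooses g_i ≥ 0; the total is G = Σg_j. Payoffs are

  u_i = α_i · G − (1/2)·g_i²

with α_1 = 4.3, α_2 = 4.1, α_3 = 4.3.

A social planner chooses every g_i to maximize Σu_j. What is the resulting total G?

Planner FOC: ∂(Σu_j)/∂g_i = (Σα_j) − g_i = 0, so g_i^SO = Σα_j = 12.7 for every i; G^SO = 38.1.

38.1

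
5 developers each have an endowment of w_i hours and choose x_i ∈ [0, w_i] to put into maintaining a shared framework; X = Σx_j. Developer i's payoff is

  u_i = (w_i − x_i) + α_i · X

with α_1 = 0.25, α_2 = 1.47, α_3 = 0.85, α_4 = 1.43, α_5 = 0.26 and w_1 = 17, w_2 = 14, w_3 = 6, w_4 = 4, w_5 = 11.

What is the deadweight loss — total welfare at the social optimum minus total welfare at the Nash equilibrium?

∂u_i/∂x_i = α_i − 1, so developer i contributes w_i if α_i > 1, else 0.
α_i > 1 for i ∈ {2, 4}; NE contributions (0, 14, 0, 4, 0), X = 18.
W^NE = Σw_i − X^NE + (Σα_i)·X^NE = 52 + 3.26·18 = 110.68.
Planner: ∂(Σu_j)/∂x_i = Σα_j − 1 = 3.26 > 0, so everyone contributes w_i; X^SO = 52, W^SO = 52 + 3.26·52 = 221.52.
Deadweight loss = 110.84.

110.84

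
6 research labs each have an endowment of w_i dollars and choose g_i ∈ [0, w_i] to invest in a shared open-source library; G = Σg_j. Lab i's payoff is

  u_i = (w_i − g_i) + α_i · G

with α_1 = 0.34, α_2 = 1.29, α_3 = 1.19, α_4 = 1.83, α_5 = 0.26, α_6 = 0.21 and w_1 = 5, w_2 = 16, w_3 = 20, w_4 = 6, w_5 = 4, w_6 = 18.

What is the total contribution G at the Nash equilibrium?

∂u_i/∂g_i = α_i − 1, so lab i contributes w_i if α_i > 1, else 0.
α_i > 1 for i ∈ {2, 3, 4}; NE contributions (0, 16, 20, 6, 0, 0), G = 42.

42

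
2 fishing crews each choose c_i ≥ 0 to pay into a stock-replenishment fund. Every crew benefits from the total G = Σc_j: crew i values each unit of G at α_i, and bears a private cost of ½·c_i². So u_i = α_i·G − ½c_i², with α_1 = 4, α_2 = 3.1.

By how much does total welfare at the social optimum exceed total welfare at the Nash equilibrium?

Crew i's FOC: ∂u_i/∂c_i = α_i − c_i = 0, so c_i* = α_i.
NE contributions = (4, 3.1); G = 7.1.
W^NE = (Σα)·G − ½Σα_i² = 7.1² − ½·25.61 = 37.605.
Planner sets c_i = Σα_j = 7.1 for every i, so G^SO = 2·7.1 = 14.2.
W^SO = (Σα)·G^SO − ½·2·(Σα)² = (2/2)·7.1² = 50.41.
Deadweight loss = W^SO − W^NE = 12.805.

12.805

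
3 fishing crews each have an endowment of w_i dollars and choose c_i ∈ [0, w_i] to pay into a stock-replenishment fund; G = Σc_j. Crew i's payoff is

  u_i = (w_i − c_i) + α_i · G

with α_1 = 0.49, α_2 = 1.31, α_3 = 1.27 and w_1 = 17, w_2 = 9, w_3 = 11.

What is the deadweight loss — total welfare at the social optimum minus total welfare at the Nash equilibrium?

∂u_i/∂c_i = α_i − 1, so crew i contributes w_i if α_i > 1, else 0.
α_i > 1 for i ∈ {2, 3}; NE contributions (0, 9, 11), G = 20.
W^NE = Σw_i − G^NE + (Σα_i)·G^NE = 37 + 2.07·20 = 78.4.
Planner: ∂(Σu_j)/∂c_i = Σα_j − 1 = 2.07 > 0, so everyone contributes w_i; G^SO = 37, W^SO = 37 + 2.07·37 = 113.59.
Deadweight loss = 35.19.

35.19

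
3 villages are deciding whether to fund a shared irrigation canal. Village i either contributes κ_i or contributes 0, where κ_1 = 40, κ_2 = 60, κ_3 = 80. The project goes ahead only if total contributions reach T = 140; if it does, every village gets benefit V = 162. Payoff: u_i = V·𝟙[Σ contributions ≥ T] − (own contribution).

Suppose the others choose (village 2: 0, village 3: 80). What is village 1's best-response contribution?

0

Others' total = 80. Even contributing 40 gives 120 < 140: no benefit either way.
Best response: 0.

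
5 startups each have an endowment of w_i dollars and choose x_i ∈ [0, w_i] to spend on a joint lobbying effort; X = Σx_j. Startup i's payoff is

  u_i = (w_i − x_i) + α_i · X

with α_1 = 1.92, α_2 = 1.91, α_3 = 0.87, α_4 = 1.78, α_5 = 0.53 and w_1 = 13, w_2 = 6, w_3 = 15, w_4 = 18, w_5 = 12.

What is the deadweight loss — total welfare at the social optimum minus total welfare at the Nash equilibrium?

∂u_i/∂x_i = α_i − 1, so startup i contributes w_i if α_i > 1, else 0.
α_i > 1 for i ∈ {1, 2, 4}; NE contributions (13, 6, 0, 18, 0), X = 37.
W^NE = Σw_i − X^NE + (Σα_i)·X^NE = 64 + 6.01·37 = 286.37.
Planner: ∂(Σu_j)/∂x_i = Σα_j − 1 = 6.01 > 0, so everyone contributes w_i; X^SO = 64, W^SO = 64 + 6.01·64 = 448.64.
Deadweight loss = 162.27.

162.27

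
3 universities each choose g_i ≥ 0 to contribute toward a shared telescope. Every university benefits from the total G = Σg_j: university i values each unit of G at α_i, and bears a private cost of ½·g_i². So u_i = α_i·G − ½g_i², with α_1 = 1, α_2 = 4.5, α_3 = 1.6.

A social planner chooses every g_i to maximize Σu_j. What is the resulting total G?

Planner FOC: ∂(Σu_j)/∂g_i = (Σα_j) − g_i = 0, so g_i^SO = Σα_j = 7.1 for every i; G^SO = 21.3.

21.3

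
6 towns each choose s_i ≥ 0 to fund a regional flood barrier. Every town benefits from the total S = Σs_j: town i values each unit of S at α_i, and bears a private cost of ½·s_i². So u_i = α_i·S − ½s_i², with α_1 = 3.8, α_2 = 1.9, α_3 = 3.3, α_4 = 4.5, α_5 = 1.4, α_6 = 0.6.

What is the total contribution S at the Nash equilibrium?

15.5

Town i's FOC: ∂u_i/∂s_i = α_i − s_i = 0, so s_i* = α_i.
NE contributions = (3.8, 1.9, 3.3, 4.5, 1.4, 0.6); S = 15.5.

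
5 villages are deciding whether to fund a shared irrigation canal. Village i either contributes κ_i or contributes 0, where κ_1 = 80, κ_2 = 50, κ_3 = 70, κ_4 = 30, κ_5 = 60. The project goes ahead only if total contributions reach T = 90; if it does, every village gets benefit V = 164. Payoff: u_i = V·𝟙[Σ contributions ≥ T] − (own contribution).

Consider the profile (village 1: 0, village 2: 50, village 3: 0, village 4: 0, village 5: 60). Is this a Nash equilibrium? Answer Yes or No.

Yes

Total = 110 ≥ 90: provided.
Village 1 (pledges 0, payoff 164): pledging 80 → total 190, payoff 84. No gain.
Village 2 (pledges 50, payoff 114): dropping to 0 → total 60, payoff 0. No gain.
Village 3 (pledges 0, payoff 164): pledging 70 → total 180, payoff 94. No gain.
Village 4 (pledges 0, payoff 164): pledging 30 → total 140, payoff 134. No gain.
Village 5 (pledges 60, payoff 104): dropping to 0 → total 50, payoff 0. No gain.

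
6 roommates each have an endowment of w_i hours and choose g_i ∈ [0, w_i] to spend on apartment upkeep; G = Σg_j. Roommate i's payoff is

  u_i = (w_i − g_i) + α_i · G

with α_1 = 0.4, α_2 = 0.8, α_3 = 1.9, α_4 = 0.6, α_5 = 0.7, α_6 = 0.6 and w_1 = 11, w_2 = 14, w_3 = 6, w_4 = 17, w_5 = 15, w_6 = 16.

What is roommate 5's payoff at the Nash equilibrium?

∂u_i/∂g_i = α_i − 1, so roommate i contributes w_i if α_i > 1, else 0.
α_i > 1 for i ∈ {3}; NE contributions (0, 0, 6, 0, 0, 0), G = 6.
u_5 = (15 − 0) + 0.7·6 = 19.2.

19.2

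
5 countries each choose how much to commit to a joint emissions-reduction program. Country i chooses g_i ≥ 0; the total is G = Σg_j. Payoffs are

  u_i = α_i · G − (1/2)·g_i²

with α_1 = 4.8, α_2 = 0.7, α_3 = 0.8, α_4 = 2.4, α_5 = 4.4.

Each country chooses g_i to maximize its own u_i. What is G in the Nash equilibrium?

Country i's FOC: ∂u_i/∂g_i = α_i − g_i = 0, so g_i* = α_i.
NE contributions = (4.8, 0.7, 0.8, 2.4, 4.4); G = 13.1.

13.1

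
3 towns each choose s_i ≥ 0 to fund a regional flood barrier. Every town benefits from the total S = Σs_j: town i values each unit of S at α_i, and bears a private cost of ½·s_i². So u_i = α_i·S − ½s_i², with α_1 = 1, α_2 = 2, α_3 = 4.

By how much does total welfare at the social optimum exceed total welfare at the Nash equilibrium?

Town i's FOC: ∂u_i/∂s_i = α_i − s_i = 0, so s_i* = α_i.
NE contributions = (1, 2, 4); S = 7.
W^NE = (Σα)·S − ½Σα_i² = 7² − ½·21 = 38.5.
Planner sets s_i = Σα_j = 7 for every i, so S^SO = 3·7 = 21.
W^SO = (Σα)·S^SO − ½·3·(Σα)² = (3/2)·7² = 73.5.
Deadweight loss = W^SO − W^NE = 35.

35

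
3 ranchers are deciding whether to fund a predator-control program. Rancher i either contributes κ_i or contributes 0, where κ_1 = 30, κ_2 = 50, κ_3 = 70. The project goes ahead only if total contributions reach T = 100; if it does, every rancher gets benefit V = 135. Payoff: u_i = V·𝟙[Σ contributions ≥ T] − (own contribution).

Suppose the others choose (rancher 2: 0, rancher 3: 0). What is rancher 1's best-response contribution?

0

Others' total = 0. Even contributing 30 gives 30 < 100: no benefit either way.
Best response: 0.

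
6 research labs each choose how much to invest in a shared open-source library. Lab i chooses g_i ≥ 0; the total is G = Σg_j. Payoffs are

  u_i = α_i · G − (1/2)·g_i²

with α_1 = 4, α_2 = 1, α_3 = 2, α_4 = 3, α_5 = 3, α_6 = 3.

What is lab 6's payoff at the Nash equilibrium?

Lab i's FOC: ∂u_i/∂g_i = α_i − g_i = 0, so g_i* = α_i.
NE contributions = (4, 1, 2, 3, 3, 3); G = 16.
u_6 = α_6·G − ½·(g_6)² = 3·16 − ½·3² = 43.5.

43.5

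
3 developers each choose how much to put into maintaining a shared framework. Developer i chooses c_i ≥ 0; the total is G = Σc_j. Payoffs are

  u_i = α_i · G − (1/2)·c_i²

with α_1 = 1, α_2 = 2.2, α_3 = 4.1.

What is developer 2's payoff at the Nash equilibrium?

13.64

Developer i's FOC: ∂u_i/∂c_i = α_i − c_i = 0, so c_i* = α_i.
NE contributions = (1, 2.2, 4.1); G = 7.3.
u_2 = α_2·G − ½·(c_2)² = 2.2·7.3 − ½·2.2² = 13.64.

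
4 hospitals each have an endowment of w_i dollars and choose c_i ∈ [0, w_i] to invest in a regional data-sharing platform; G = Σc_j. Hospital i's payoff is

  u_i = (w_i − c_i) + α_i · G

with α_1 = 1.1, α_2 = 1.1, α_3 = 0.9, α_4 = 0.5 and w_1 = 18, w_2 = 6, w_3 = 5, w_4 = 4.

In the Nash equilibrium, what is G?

∂u_i/∂c_i = α_i − 1, so hospital i contributes w_i if α_i > 1, else 0.
α_i > 1 for i ∈ {1, 2}; NE contributions (18, 6, 0, 0), G = 24.

24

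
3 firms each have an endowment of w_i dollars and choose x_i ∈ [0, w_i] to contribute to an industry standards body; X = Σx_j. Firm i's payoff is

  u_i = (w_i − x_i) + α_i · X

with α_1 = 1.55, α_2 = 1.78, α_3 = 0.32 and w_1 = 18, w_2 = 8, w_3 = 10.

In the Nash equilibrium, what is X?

∂u_i/∂x_i = α_i − 1, so firm i contributes w_i if α_i > 1, else 0.
α_i > 1 for i ∈ {1, 2}; NE contributions (18, 8, 0), X = 26.

26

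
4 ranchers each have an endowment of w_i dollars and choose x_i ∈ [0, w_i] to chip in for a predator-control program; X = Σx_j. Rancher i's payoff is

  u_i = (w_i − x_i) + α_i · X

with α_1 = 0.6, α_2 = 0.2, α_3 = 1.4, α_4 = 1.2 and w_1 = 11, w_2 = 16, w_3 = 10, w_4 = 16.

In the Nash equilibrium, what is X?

∂u_i/∂x_i = α_i − 1, so rancher i contributes w_i if α_i > 1, else 0.
α_i > 1 for i ∈ {3, 4}; NE contributions (0, 0, 10, 16), X = 26.

26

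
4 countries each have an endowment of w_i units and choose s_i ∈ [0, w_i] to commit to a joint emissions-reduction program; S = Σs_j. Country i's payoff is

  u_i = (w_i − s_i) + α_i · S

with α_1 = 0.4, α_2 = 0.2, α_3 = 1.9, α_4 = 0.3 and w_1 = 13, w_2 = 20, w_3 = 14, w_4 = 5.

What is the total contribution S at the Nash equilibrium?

∂u_i/∂s_i = α_i − 1, so country i contributes w_i if α_i > 1, else 0.
α_i > 1 for i ∈ {3}; NE contributions (0, 0, 14, 0), S = 14.

14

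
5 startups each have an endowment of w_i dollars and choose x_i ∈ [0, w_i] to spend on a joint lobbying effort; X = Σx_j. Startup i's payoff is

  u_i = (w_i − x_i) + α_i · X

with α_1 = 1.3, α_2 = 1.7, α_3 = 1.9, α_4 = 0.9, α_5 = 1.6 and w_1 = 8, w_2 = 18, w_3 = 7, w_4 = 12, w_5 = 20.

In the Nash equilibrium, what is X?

53

∂u_i/∂x_i = α_i − 1, so startup i contributes w_i if α_i > 1, else 0.
α_i > 1 for i ∈ {1, 2, 3, 5}; NE contributions (8, 18, 7, 0, 20), X = 53.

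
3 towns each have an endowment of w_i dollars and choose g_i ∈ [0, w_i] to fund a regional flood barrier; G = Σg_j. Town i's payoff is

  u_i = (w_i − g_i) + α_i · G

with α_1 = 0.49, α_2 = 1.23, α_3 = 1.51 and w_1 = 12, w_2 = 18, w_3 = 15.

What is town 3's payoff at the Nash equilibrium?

49.83

∂u_i/∂g_i = α_i − 1, so town i contributes w_i if α_i > 1, else 0.
α_i > 1 for i ∈ {2, 3}; NE contributions (0, 18, 15), G = 33.
u_3 = (15 − 15) + 1.51·33 = 49.83.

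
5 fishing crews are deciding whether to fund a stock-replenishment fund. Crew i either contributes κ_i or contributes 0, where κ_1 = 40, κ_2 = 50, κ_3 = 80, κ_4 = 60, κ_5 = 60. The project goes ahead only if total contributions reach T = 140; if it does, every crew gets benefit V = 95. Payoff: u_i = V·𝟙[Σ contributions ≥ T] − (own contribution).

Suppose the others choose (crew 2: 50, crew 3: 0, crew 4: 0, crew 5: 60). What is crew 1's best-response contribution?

40

Others' total = 110. Contributing 40 brings total to 150 ≥ 140: gain V − κ_1 = 55.
Best response: 40.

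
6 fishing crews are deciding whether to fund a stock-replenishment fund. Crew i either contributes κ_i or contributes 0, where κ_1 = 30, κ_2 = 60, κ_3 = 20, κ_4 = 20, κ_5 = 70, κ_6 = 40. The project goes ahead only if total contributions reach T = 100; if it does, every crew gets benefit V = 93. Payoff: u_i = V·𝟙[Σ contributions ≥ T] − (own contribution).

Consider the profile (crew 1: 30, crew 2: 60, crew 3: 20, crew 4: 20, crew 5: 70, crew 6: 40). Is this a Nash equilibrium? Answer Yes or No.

No

Total = 240 ≥ 100: provided.
Crew 1 (pledges 30, payoff 63): dropping to 0 → total 210, payoff 93. Profitable deviation.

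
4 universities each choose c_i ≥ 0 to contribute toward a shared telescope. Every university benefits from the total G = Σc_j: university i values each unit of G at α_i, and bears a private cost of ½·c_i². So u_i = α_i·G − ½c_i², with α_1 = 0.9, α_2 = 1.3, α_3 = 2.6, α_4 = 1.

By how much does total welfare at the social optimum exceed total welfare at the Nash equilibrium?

38.77

University i's FOC: ∂u_i/∂c_i = α_i − c_i = 0, so c_i* = α_i.
NE contributions = (0.9, 1.3, 2.6, 1); G = 5.8.
W^NE = (Σα)·G − ½Σα_i² = 5.8² − ½·10.26 = 28.51.
Planner sets c_i = Σα_j = 5.8 for every i, so G^SO = 4·5.8 = 23.2.
W^SO = (Σα)·G^SO − ½·4·(Σα)² = (4/2)·5.8² = 67.28.
Deadweight loss = W^SO − W^NE = 38.77.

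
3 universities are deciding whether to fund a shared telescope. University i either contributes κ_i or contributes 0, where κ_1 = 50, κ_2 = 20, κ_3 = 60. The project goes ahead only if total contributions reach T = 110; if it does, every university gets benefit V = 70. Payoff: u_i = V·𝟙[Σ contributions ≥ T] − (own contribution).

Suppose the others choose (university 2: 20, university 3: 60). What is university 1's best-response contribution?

50

Others' total = 80. Contributing 50 brings total to 130 ≥ 110: gain V − κ_1 = 20.
Best response: 50.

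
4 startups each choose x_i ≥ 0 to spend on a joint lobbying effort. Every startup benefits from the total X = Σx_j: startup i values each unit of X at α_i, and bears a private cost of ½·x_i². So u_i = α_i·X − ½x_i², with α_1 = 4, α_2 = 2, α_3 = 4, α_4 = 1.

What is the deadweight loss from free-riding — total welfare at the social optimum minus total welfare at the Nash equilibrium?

Startup i's FOC: ∂u_i/∂x_i = α_i − x_i = 0, so x_i* = α_i.
NE contributions = (4, 2, 4, 1); X = 11.
W^NE = (Σα)·X − ½Σα_i² = 11² − ½·37 = 102.5.
Planner sets x_i = Σα_j = 11 for every i, so X^SO = 4·11 = 44.
W^SO = (Σα)·X^SO − ½·4·(Σα)² = (4/2)·11² = 242.
Deadweight loss = W^SO − W^NE = 139.5.

139.5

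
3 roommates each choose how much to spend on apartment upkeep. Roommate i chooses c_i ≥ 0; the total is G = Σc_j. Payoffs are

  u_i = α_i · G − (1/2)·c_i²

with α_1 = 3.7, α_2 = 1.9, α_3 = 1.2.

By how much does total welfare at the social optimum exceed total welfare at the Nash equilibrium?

Roommate i's FOC: ∂u_i/∂c_i = α_i − c_i = 0, so c_i* = α_i.
NE contributions = (3.7, 1.9, 1.2); G = 6.8.
W^NE = (Σα)·G − ½Σα_i² = 6.8² − ½·18.74 = 36.87.
Planner sets c_i = Σα_j = 6.8 for every i, so G^SO = 3·6.8 = 20.4.
W^SO = (Σα)·G^SO − ½·3·(Σα)² = (3/2)·6.8² = 69.36.
Deadweight loss = W^SO − W^NE = 32.49.

32.49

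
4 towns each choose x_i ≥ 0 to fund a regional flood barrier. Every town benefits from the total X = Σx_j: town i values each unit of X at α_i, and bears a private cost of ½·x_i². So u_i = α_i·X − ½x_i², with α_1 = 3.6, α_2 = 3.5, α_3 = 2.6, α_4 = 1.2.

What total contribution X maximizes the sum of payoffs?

Planner FOC: ∂(Σu_j)/∂x_i = (Σα_j) − x_i = 0, so x_i^SO = Σα_j = 10.9 for every i; X^SO = 43.6.

43.6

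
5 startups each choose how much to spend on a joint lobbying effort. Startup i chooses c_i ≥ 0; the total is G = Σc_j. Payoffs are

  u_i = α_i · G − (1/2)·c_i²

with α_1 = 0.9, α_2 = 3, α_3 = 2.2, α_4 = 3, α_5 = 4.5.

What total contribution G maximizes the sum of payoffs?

Planner FOC: ∂(Σu_j)/∂c_i = (Σα_j) − c_i = 0, so c_i^SO = Σα_j = 13.6 for every i; G^SO = 68.

68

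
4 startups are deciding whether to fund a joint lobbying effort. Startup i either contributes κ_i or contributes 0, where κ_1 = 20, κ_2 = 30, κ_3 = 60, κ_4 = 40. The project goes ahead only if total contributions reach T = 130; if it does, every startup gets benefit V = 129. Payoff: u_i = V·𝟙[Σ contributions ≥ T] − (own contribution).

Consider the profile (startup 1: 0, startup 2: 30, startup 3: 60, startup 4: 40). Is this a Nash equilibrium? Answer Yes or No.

Total = 130 ≥ 130: provided.
Startup 1 (pledges 0, payoff 129): pledging 20 → total 150, payoff 109. No gain.
Startup 2 (pledges 30, payoff 99): dropping to 0 → total 100, payoff 0. No gain.
Startup 3 (pledges 60, payoff 69): dropping to 0 → total 70, payoff 0. No gain.
Startup 4 (pledges 40, payoff 89): dropping to 0 → total 90, payoff 0. No gain.

Yes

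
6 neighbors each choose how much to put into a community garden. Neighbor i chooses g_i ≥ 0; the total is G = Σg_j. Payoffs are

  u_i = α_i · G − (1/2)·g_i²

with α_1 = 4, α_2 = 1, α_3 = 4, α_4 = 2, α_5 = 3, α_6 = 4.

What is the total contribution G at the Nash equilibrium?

Neighbor i's FOC: ∂u_i/∂g_i = α_i − g_i = 0, so g_i* = α_i.
NE contributions = (4, 1, 4, 2, 3, 4); G = 18.

18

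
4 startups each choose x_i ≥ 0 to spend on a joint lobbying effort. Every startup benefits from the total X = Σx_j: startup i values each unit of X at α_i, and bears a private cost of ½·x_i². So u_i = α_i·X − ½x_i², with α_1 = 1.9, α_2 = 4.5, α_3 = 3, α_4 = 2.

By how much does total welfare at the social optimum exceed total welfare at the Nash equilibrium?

148.39

Startup i's FOC: ∂u_i/∂x_i = α_i − x_i = 0, so x_i* = α_i.
NE contributions = (1.9, 4.5, 3, 2); X = 11.4.
W^NE = (Σα)·X − ½Σα_i² = 11.4² − ½·36.86 = 111.53.
Planner sets x_i = Σα_j = 11.4 for every i, so X^SO = 4·11.4 = 45.6.
W^SO = (Σα)·X^SO − ½·4·(Σα)² = (4/2)·11.4² = 259.92.
Deadweight loss = W^SO − W^NE = 148.39.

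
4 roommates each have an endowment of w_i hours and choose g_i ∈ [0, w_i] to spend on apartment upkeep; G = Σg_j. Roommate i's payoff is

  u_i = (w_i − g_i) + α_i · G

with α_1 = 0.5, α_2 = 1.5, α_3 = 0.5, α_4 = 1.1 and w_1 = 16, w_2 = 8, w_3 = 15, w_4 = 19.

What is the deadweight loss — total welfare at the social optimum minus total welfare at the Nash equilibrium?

80.6

∂u_i/∂g_i = α_i − 1, so roommate i contributes w_i if α_i > 1, else 0.
α_i > 1 for i ∈ {2, 4}; NE contributions (0, 8, 0, 19), G = 27.
W^NE = Σw_i − G^NE + (Σα_i)·G^NE = 58 + 2.6·27 = 128.2.
Planner: ∂(Σu_j)/∂g_i = Σα_j − 1 = 2.6 > 0, so everyone contributes w_i; G^SO = 58, W^SO = 58 + 2.6·58 = 208.8.
Deadweight loss = 80.6.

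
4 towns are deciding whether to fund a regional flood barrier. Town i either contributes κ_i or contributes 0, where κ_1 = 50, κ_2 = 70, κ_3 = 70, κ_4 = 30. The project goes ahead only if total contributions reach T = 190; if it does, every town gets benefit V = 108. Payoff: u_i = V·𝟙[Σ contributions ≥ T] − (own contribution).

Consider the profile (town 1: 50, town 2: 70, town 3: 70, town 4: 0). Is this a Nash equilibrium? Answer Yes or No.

Yes

Total = 190 ≥ 190: provided.
Town 1 (pledges 50, payoff 58): dropping to 0 → total 140, payoff 0. No gain.
Town 2 (pledges 70, payoff 38): dropping to 0 → total 120, payoff 0. No gain.
Town 3 (pledges 70, payoff 38): dropping to 0 → total 120, payoff 0. No gain.
Town 4 (pledges 0, payoff 108): pledging 30 → total 220, payoff 78. No gain.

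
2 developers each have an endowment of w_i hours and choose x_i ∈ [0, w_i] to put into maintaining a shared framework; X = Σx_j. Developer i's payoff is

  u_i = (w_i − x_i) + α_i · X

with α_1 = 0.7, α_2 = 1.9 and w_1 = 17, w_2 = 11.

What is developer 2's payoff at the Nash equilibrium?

∂u_i/∂x_i = α_i − 1, so developer i contributes w_i if α_i > 1, else 0.
α_i > 1 for i ∈ {2}; NE contributions (0, 11), X = 11.
u_2 = (11 − 11) + 1.9·11 = 20.9.

20.9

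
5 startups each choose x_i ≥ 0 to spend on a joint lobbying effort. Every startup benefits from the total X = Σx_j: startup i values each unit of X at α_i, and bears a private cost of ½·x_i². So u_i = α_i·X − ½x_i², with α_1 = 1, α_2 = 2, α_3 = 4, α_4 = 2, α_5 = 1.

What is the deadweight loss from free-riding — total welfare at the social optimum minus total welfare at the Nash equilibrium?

Startup i's FOC: ∂u_i/∂x_i = α_i − x_i = 0, so x_i* = α_i.
NE contributions = (1, 2, 4, 2, 1); X = 10.
W^NE = (Σα)·X − ½Σα_i² = 10² − ½·26 = 87.
Planner sets x_i = Σα_j = 10 for every i, so X^SO = 5·10 = 50.
W^SO = (Σα)·X^SO − ½·5·(Σα)² = (5/2)·10² = 250.
Deadweight loss = W^SO − W^NE = 163.

163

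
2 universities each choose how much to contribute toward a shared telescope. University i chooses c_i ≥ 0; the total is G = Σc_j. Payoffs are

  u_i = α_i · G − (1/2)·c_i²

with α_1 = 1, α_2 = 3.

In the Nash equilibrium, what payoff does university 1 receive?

3.5

University i's FOC: ∂u_i/∂c_i = α_i − c_i = 0, so c_i* = α_i.
NE contributions = (1, 3); G = 4.
u_1 = α_1·G − ½·(c_1)² = 1·4 − ½·1² = 3.5.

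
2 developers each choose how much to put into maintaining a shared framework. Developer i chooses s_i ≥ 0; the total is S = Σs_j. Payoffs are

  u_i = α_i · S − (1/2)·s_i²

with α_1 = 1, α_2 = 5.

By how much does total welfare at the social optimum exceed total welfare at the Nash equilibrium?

13

Developer i's FOC: ∂u_i/∂s_i = α_i − s_i = 0, so s_i* = α_i.
NE contributions = (1, 5); S = 6.
W^NE = (Σα)·S − ½Σα_i² = 6² − ½·26 = 23.
Planner sets s_i = Σα_j = 6 for every i, so S^SO = 2·6 = 12.
W^SO = (Σα)·S^SO − ½·2·(Σα)² = (2/2)·6² = 36.
Deadweight loss = W^SO − W^NE = 13.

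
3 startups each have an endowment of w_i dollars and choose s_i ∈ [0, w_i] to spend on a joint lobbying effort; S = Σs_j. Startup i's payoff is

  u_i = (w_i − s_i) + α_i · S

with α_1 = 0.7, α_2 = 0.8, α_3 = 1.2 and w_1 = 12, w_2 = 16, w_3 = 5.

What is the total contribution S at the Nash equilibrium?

5

∂u_i/∂s_i = α_i − 1, so startup i contributes w_i if α_i > 1, else 0.
α_i > 1 for i ∈ {3}; NE contributions (0, 0, 5), S = 5.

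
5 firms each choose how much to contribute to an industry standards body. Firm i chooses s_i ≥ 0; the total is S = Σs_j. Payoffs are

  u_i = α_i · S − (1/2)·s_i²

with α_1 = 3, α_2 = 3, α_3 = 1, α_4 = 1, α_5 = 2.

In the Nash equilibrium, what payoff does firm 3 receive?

Firm i's FOC: ∂u_i/∂s_i = α_i − s_i = 0, so s_i* = α_i.
NE contributions = (3, 3, 1, 1, 2); S = 10.
u_3 = α_3·S − ½·(s_3)² = 1·10 − ½·1² = 9.5.

9.5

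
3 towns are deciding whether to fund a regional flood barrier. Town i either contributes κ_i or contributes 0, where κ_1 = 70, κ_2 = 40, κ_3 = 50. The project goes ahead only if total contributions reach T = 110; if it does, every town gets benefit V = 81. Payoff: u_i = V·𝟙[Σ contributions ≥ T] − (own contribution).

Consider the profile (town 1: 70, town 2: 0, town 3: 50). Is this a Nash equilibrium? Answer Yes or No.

Total = 120 ≥ 110: provided.
Town 1 (pledges 70, payoff 11): dropping to 0 → total 50, payoff 0. No gain.
Town 2 (pledges 0, payoff 81): pledging 40 → total 160, payoff 41. No gain.
Town 3 (pledges 50, payoff 31): dropping to 0 → total 70, payoff 0. No gain.

Yes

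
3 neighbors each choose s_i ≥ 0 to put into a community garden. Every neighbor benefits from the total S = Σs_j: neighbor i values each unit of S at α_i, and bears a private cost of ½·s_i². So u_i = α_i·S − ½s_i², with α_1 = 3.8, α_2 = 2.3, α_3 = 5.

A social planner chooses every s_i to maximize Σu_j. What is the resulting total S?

33.3

Planner FOC: ∂(Σu_j)/∂s_i = (Σα_j) − s_i = 0, so s_i^SO = Σα_j = 11.1 for every i; S^SO = 33.3.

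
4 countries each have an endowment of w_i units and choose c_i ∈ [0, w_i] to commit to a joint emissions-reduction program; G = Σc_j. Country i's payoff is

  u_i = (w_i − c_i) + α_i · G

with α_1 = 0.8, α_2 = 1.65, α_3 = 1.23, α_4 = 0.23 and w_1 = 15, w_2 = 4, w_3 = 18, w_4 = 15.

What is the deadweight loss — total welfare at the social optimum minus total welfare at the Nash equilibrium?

∂u_i/∂c_i = α_i − 1, so country i contributes w_i if α_i > 1, else 0.
α_i > 1 for i ∈ {2, 3}; NE contributions (0, 4, 18, 0), G = 22.
W^NE = Σw_i − G^NE + (Σα_i)·G^NE = 52 + 2.91·22 = 116.02.
Planner: ∂(Σu_j)/∂c_i = Σα_j − 1 = 2.91 > 0, so everyone contributes w_i; G^SO = 52, W^SO = 52 + 2.91·52 = 203.32.
Deadweight loss = 87.3.

87.3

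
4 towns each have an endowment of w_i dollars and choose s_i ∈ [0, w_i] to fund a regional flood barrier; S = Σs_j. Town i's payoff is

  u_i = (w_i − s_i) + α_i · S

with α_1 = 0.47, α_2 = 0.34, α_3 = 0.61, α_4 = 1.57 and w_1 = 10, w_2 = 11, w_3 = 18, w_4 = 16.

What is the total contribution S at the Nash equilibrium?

∂u_i/∂s_i = α_i − 1, so town i contributes w_i if α_i > 1, else 0.
α_i > 1 for i ∈ {4}; NE contributions (0, 0, 0, 16), S = 16.

16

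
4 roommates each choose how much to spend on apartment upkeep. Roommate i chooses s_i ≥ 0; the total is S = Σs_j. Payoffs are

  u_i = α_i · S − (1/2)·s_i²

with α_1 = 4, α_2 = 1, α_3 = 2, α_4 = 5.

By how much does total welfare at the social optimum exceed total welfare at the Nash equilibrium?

Roommate i's FOC: ∂u_i/∂s_i = α_i − s_i = 0, so s_i* = α_i.
NE contributions = (4, 1, 2, 5); S = 12.
W^NE = (Σα)·S − ½Σα_i² = 12² − ½·46 = 121.
Planner sets s_i = Σα_j = 12 for every i, so S^SO = 4·12 = 48.
W^SO = (Σα)·S^SO − ½·4·(Σα)² = (4/2)·12² = 288.
Deadweight loss = W^SO − W^NE = 167.

167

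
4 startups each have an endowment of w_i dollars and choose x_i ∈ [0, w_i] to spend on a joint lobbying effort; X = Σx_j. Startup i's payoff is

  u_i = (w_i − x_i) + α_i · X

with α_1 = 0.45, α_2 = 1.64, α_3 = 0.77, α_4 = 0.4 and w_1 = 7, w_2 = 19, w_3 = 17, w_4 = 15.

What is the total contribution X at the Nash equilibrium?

∂u_i/∂x_i = α_i − 1, so startup i contributes w_i if α_i > 1, else 0.
α_i > 1 for i ∈ {2}; NE contributions (0, 19, 0, 0), X = 19.

19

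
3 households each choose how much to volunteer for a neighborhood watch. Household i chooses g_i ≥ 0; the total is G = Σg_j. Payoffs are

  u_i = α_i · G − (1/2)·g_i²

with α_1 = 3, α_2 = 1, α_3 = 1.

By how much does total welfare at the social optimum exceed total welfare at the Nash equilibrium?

18

Household i's FOC: ∂u_i/∂g_i = α_i − g_i = 0, so g_i* = α_i.
NE contributions = (3, 1, 1); G = 5.
W^NE = (Σα)·G − ½Σα_i² = 5² − ½·11 = 19.5.
Planner sets g_i = Σα_j = 5 for every i, so G^SO = 3·5 = 15.
W^SO = (Σα)·G^SO − ½·3·(Σα)² = (3/2)·5² = 37.5.
Deadweight loss = W^SO − W^NE = 18.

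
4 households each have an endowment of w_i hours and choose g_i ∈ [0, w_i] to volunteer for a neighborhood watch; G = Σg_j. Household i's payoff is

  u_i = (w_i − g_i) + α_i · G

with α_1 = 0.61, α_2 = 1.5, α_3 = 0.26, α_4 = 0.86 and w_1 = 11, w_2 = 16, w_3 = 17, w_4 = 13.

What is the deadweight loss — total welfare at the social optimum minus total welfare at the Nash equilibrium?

∂u_i/∂g_i = α_i − 1, so household i contributes w_i if α_i > 1, else 0.
α_i > 1 for i ∈ {2}; NE contributions (0, 16, 0, 0), G = 16.
W^NE = Σw_i − G^NE + (Σα_i)·G^NE = 57 + 2.23·16 = 92.68.
Planner: ∂(Σu_j)/∂g_i = Σα_j − 1 = 2.23 > 0, so everyone contributes w_i; G^SO = 57, W^SO = 57 + 2.23·57 = 184.11.
Deadweight loss = 91.43.

91.43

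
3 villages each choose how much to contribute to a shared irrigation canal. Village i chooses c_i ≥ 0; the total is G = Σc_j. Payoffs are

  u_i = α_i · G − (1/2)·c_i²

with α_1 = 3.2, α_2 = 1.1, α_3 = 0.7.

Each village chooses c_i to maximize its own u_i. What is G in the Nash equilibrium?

5

Village i's FOC: ∂u_i/∂c_i = α_i − c_i = 0, so c_i* = α_i.
NE contributions = (3.2, 1.1, 0.7); G = 5.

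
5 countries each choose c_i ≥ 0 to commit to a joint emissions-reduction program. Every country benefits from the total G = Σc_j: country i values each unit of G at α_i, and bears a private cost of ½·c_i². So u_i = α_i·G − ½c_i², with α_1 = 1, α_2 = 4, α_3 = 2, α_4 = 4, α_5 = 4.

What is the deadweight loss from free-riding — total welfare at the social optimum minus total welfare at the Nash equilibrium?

Country i's FOC: ∂u_i/∂c_i = α_i − c_i = 0, so c_i* = α_i.
NE contributions = (1, 4, 2, 4, 4); G = 15.
W^NE = (Σα)·G − ½Σα_i² = 15² − ½·53 = 198.5.
Planner sets c_i = Σα_j = 15 for every i, so G^SO = 5·15 = 75.
W^SO = (Σα)·G^SO − ½·5·(Σα)² = (5/2)·15² = 562.5.
Deadweight loss = W^SO − W^NE = 364.

364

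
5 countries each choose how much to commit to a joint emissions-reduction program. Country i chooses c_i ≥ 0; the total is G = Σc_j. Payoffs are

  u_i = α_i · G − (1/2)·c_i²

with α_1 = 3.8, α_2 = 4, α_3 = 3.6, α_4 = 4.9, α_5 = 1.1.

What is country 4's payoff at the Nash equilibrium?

Country i's FOC: ∂u_i/∂c_i = α_i − c_i = 0, so c_i* = α_i.
NE contributions = (3.8, 4, 3.6, 4.9, 1.1); G = 17.4.
u_4 = α_4·G − ½·(c_4)² = 4.9·17.4 − ½·4.9² = 73.255.

73.255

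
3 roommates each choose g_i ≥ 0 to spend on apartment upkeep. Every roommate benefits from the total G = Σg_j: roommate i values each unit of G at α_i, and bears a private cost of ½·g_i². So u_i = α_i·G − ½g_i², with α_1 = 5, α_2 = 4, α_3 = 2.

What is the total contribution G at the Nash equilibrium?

11

Roommate i's FOC: ∂u_i/∂g_i = α_i − g_i = 0, so g_i* = α_i.
NE contributions = (5, 4, 2); G = 11.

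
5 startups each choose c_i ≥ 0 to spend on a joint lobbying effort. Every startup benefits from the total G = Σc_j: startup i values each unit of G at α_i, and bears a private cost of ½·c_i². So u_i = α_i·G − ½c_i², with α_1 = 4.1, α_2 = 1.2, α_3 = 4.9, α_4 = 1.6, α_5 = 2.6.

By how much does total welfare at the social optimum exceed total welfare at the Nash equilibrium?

Startup i's FOC: ∂u_i/∂c_i = α_i − c_i = 0, so c_i* = α_i.
NE contributions = (4.1, 1.2, 4.9, 1.6, 2.6); G = 14.4.
W^NE = (Σα)·G − ½Σα_i² = 14.4² − ½·51.58 = 181.57.
Planner sets c_i = Σα_j = 14.4 for every i, so G^SO = 5·14.4 = 72.
W^SO = (Σα)·G^SO − ½·5·(Σα)² = (5/2)·14.4² = 518.4.
Deadweight loss = W^SO − W^NE = 336.83.

336.83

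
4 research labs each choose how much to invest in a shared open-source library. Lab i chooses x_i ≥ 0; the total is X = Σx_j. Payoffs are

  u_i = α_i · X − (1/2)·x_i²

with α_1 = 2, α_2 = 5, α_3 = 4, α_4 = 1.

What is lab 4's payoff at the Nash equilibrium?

11.5

Lab i's FOC: ∂u_i/∂x_i = α_i − x_i = 0, so x_i* = α_i.
NE contributions = (2, 5, 4, 1); X = 12.
u_4 = α_4·X − ½·(x_4)² = 1·12 − ½·1² = 11.5.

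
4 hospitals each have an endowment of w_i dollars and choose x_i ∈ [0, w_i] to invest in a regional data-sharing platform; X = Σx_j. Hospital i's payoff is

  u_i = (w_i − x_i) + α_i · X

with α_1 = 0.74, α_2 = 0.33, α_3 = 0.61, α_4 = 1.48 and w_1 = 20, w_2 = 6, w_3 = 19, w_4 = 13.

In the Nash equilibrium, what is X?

∂u_i/∂x_i = α_i − 1, so hospital i contributes w_i if α_i > 1, else 0.
α_i > 1 for i ∈ {4}; NE contributions (0, 0, 0, 13), X = 13.

13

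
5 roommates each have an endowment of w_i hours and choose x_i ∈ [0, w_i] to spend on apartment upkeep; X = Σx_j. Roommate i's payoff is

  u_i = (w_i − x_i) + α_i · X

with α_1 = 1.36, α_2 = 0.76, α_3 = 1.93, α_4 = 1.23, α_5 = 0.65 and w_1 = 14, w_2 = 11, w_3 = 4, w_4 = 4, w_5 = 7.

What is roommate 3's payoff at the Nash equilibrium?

42.46

∂u_i/∂x_i = α_i − 1, so roommate i contributes w_i if α_i > 1, else 0.
α_i > 1 for i ∈ {1, 3, 4}; NE contributions (14, 0, 4, 4, 0), X = 22.
u_3 = (4 − 4) + 1.93·22 = 42.46.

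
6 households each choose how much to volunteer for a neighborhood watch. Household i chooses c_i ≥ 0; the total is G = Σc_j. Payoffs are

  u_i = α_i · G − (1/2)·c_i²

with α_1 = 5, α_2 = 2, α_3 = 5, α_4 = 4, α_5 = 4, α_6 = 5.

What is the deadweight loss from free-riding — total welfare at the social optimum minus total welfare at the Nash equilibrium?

Household i's FOC: ∂u_i/∂c_i = α_i − c_i = 0, so c_i* = α_i.
NE contributions = (5, 2, 5, 4, 4, 5); G = 25.
W^NE = (Σα)·G − ½Σα_i² = 25² − ½·111 = 569.5.
Planner sets c_i = Σα_j = 25 for every i, so G^SO = 6·25 = 150.
W^SO = (Σα)·G^SO − ½·6·(Σα)² = (6/2)·25² = 1875.
Deadweight loss = W^SO − W^NE = 1305.5.

1305.5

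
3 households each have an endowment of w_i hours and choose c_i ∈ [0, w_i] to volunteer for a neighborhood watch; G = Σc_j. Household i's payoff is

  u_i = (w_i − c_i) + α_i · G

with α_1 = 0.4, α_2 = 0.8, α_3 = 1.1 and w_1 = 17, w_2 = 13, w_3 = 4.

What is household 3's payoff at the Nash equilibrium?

4.4

∂u_i/∂c_i = α_i − 1, so household i contributes w_i if α_i > 1, else 0.
α_i > 1 for i ∈ {3}; NE contributions (0, 0, 4), G = 4.
u_3 = (4 − 4) + 1.1·4 = 4.4.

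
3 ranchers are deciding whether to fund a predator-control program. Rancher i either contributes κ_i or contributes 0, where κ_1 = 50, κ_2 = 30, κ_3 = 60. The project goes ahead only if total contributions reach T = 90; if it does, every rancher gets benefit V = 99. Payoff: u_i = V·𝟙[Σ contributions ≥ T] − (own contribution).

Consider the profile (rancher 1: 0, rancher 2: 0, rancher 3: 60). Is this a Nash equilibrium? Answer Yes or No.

Total = 60 < 90: not provided.
Rancher 1 (pledges 0, payoff 0): pledging 50 → total 110, payoff 49. Profitable deviation.

No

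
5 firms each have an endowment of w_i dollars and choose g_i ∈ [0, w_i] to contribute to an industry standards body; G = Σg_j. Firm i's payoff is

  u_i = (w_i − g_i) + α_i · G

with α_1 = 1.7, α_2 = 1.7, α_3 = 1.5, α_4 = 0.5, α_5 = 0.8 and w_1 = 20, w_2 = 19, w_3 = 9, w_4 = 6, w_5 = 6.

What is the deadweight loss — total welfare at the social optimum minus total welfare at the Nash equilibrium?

∂u_i/∂g_i = α_i − 1, so firm i contributes w_i if α_i > 1, else 0.
α_i > 1 for i ∈ {1, 2, 3}; NE contributions (20, 19, 9, 0, 0), G = 48.
W^NE = Σw_i − G^NE + (Σα_i)·G^NE = 60 + 5.2·48 = 309.6.
Planner: ∂(Σu_j)/∂g_i = Σα_j − 1 = 5.2 > 0, so everyone contributes w_i; G^SO = 60, W^SO = 60 + 5.2·60 = 372.
Deadweight loss = 62.4.

62.4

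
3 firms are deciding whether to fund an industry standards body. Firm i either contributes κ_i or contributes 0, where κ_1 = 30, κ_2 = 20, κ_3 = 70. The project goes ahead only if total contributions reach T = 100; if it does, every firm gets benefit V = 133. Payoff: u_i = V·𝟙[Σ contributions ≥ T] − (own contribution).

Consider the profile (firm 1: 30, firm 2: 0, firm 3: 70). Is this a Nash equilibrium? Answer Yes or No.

Total = 100 ≥ 100: provided.
Firm 1 (pledges 30, payoff 103): dropping to 0 → total 70, payoff 0. No gain.
Firm 2 (pledges 0, payoff 133): pledging 20 → total 120, payoff 113. No gain.
Firm 3 (pledges 70, payoff 63): dropping to 0 → total 30, payoff 0. No gain.

Yes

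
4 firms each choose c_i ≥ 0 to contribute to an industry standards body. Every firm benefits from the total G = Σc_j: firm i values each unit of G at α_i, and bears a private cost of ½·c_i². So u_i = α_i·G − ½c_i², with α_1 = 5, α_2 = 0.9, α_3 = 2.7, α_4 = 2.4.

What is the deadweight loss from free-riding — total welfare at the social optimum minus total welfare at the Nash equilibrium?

140.43

Firm i's FOC: ∂u_i/∂c_i = α_i − c_i = 0, so c_i* = α_i.
NE contributions = (5, 0.9, 2.7, 2.4); G = 11.
W^NE = (Σα)·G − ½Σα_i² = 11² − ½·38.86 = 101.57.
Planner sets c_i = Σα_j = 11 for every i, so G^SO = 4·11 = 44.
W^SO = (Σα)·G^SO − ½·4·(Σα)² = (4/2)·11² = 242.
Deadweight loss = W^SO − W^NE = 140.43.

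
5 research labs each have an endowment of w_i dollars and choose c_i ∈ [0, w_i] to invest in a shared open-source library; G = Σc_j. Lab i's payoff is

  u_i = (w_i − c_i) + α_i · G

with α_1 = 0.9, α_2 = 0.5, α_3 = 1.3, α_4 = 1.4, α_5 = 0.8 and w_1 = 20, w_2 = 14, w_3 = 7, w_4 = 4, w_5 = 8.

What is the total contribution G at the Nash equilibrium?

∂u_i/∂c_i = α_i − 1, so lab i contributes w_i if α_i > 1, else 0.
α_i > 1 for i ∈ {3, 4}; NE contributions (0, 0, 7, 4, 0), G = 11.

11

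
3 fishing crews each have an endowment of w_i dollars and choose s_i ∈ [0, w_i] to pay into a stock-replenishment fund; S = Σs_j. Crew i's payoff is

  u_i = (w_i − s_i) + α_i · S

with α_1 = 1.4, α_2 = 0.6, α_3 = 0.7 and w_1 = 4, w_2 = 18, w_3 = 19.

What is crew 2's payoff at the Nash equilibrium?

20.4

∂u_i/∂s_i = α_i − 1, so crew i contributes w_i if α_i > 1, else 0.
α_i > 1 for i ∈ {1}; NE contributions (4, 0, 0), S = 4.
u_2 = (18 − 0) + 0.6·4 = 20.4.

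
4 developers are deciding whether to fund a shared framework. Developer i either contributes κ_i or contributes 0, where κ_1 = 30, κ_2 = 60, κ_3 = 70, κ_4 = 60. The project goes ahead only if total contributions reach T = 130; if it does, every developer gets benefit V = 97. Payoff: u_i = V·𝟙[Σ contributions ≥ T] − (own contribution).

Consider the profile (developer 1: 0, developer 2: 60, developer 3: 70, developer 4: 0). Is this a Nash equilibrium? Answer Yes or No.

Yes

Total = 130 ≥ 130: provided.
Developer 1 (pledges 0, payoff 97): pledging 30 → total 160, payoff 67. No gain.
Developer 2 (pledges 60, payoff 37): dropping to 0 → total 70, payoff 0. No gain.
Developer 3 (pledges 70, payoff 27): dropping to 0 → total 60, payoff 0. No gain.
Developer 4 (pledges 0, payoff 97): pledging 60 → total 190, payoff 37. No gain.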